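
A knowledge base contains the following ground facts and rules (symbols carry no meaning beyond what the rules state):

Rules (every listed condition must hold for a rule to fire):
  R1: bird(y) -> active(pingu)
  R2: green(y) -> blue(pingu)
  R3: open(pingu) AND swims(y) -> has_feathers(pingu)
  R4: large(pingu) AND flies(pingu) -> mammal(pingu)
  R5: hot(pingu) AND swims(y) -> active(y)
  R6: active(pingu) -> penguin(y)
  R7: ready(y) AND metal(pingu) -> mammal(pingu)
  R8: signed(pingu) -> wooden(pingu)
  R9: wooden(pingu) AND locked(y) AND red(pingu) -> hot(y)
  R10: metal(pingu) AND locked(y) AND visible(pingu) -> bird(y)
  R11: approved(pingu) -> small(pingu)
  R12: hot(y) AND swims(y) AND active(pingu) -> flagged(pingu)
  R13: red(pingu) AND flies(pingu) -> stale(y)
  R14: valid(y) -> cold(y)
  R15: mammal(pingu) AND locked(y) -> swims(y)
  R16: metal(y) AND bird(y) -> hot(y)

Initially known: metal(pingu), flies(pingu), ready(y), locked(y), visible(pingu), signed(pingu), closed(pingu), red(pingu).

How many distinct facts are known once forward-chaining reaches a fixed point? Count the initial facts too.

17

Round 1 fires R7, R8, R10, R13, giving mammal(pingu), wooden(pingu), bird(y), stale(y).
Round 2 fires R1, R9, R15, giving active(pingu), hot(y), swims(y).
Round 3 fires R6, R12, giving penguin(y), flagged(pingu).
Closure: {active(pingu), bird(y), closed(pingu), flagged(pingu), flies(pingu), hot(y), locked(y), mammal(pingu), metal(pingu), penguin(y), ready(y), red(pingu), signed(pingu), stale(y), swims(y), visible(pingu), wooden(pingu)} — 17 facts.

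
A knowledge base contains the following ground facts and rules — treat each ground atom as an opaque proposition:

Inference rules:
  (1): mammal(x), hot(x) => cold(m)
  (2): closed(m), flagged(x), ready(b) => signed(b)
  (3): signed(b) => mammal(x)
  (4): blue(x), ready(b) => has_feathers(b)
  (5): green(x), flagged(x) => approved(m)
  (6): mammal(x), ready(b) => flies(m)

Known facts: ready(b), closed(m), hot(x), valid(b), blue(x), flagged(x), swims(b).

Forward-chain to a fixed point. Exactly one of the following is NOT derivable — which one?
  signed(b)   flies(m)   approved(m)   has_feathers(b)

approved(m)

Round 1 fires (2), (4), giving signed(b), has_feathers(b).
Round 2 fires (3), giving mammal(x).
Round 3 fires (1), (6), giving cold(m), flies(m).
Derived: flies(m) (round 3), has_feathers(b) (round 1), signed(b) (round 1). approved(m) never appears in any round.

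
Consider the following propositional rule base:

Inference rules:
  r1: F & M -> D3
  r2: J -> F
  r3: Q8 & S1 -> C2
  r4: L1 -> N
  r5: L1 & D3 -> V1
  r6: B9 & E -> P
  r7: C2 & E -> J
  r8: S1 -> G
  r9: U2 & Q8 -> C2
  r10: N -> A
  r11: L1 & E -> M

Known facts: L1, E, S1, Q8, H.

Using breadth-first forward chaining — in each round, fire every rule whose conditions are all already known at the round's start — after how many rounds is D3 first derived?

Round 1: r3 [Q8 & S1 -> C2]; r4 [L1 -> N]; r8 [S1 -> G]; r11 [L1 & E -> M]. Adds C2, N, G, M.
Round 2: r7 [C2 & E -> J]; r10 [N -> A]. Adds J, A.
Round 3: r2 [J -> F]. Adds F.
Round 4: r1 [F & M -> D3]. Adds D3.
D3 first appears in round 4.

4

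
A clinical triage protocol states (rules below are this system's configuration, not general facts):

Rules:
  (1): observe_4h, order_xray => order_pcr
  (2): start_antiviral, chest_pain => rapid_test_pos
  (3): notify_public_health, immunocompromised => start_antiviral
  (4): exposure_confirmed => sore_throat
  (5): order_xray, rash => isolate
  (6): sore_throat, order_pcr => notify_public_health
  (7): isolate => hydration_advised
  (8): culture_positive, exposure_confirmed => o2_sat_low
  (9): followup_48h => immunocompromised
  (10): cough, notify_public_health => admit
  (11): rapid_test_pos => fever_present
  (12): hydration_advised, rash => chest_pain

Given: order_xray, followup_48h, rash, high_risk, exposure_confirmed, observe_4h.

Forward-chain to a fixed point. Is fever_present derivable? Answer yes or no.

Round 1: (1) [observe_4h, order_xray => order_pcr]; (4) [exposure_confirmed => sore_throat]; (5) [order_xray, rash => isolate]; (9) [followup_48h => immunocompromised]. Adds order_pcr, sore_throat, isolate, immunocompromised.
Round 2: (6) [sore_throat, order_pcr => notify_public_health]; (7) [isolate => hydration_advised]. Adds notify_public_health, hydration_advised.
Round 3: (3) [notify_public_health, immunocompromised => start_antiviral]; (12) [hydration_advised, rash => chest_pain]. Adds start_antiviral, chest_pain.
Round 4: (2) [start_antiviral, chest_pain => rapid_test_pos]. Adds rapid_test_pos.
Round 5: (11) [rapid_test_pos => fever_present]. Adds fever_present.
fever_present appears in round 5, so it is derivable.

yes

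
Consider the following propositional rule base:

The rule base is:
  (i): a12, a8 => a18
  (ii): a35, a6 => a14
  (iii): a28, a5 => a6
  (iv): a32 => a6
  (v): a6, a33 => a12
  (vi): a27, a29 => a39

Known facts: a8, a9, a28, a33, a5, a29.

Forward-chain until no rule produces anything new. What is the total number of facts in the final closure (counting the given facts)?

Round 1 — (iii), derive a6.
Round 2 — (v), derive a12.
Round 3 — (i), derive a18.
Closure: {a12, a18, a28, a29, a33, a5, a6, a8, a9} — 9 facts.

9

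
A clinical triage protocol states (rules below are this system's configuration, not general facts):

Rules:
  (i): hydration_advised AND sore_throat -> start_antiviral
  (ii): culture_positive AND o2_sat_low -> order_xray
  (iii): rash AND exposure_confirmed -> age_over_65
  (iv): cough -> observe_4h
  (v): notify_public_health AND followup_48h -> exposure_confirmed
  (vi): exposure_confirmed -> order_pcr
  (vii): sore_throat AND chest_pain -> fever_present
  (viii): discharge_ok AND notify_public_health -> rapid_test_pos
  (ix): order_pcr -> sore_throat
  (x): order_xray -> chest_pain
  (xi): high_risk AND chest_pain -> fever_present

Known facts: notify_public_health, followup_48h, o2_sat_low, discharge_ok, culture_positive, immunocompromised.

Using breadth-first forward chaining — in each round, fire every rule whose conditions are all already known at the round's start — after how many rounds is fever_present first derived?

Round 1: (ii) [culture_positive AND o2_sat_low -> order_xray]; (v) [notify_public_health AND followup_48h -> exposure_confirmed]; (viii) [discharge_ok AND notify_public_health -> rapid_test_pos]. Adds order_xray, exposure_confirmed, rapid_test_pos.
Round 2: (vi) [exposure_confirmed -> order_pcr]; (x) [order_xray -> chest_pain]. Adds order_pcr, chest_pain.
Round 3: (ix) [order_pcr -> sore_throat]. Adds sore_throat.
Round 4: (vii) [sore_throat AND chest_pain -> fever_present]. Adds fever_present.
fever_present first appears in round 4.

4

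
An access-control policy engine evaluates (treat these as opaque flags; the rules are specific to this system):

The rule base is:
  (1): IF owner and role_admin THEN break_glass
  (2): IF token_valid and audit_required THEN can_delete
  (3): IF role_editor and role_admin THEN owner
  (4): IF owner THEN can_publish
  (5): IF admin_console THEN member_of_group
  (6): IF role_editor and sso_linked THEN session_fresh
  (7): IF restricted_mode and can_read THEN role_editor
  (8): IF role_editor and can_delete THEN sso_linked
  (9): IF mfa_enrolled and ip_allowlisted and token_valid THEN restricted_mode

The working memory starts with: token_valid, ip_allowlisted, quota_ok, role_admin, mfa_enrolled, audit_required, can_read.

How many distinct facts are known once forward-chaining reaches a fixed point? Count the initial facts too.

15

Round 1 fires (2), (9), giving can_delete, restricted_mode.
Round 2 fires (7), giving role_editor.
Round 3 fires (3), (8), giving owner, sso_linked.
Round 4 fires (1), (4), (6), giving break_glass, can_publish, session_fresh.
Closure: {audit_required, break_glass, can_delete, can_publish, can_read, ip_allowlisted, mfa_enrolled, owner, quota_ok, restricted_mode, role_admin, role_editor, session_fresh, sso_linked, token_valid} — 15 facts.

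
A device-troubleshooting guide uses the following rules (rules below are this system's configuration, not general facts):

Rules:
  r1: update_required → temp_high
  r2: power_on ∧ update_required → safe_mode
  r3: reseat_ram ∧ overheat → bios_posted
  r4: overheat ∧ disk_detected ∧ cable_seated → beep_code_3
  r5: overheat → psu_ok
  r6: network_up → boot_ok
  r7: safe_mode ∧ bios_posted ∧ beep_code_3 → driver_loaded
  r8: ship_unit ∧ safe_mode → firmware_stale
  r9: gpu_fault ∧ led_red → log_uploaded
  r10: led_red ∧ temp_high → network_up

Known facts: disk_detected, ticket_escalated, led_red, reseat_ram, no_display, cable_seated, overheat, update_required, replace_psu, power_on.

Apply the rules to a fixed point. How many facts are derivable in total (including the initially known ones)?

Round 1: r1 [update_required → temp_high]; r2 [power_on ∧ update_required → safe_mode]; r3 [reseat_ram ∧ overheat → bios_posted]; r4 [overheat ∧ disk_detected ∧ cable_seated → beep_code_3]; r5 [overheat → psu_ok]. New: temp_high, safe_mode, bios_posted, beep_code_3, psu_ok.
Round 2: r7 [safe_mode ∧ bios_posted ∧ beep_code_3 → driver_loaded]; r10 [led_red ∧ temp_high → network_up]. New: driver_loaded, network_up.
Round 3: r6 [network_up → boot_ok]. New: boot_ok.
Closure: {beep_code_3, bios_posted, boot_ok, cable_seated, disk_detected, driver_loaded, led_red, network_up, no_display, overheat, power_on, psu_ok, replace_psu, reseat_ram, safe_mode, temp_high, ticket_escalated, update_required} — 18 facts.

18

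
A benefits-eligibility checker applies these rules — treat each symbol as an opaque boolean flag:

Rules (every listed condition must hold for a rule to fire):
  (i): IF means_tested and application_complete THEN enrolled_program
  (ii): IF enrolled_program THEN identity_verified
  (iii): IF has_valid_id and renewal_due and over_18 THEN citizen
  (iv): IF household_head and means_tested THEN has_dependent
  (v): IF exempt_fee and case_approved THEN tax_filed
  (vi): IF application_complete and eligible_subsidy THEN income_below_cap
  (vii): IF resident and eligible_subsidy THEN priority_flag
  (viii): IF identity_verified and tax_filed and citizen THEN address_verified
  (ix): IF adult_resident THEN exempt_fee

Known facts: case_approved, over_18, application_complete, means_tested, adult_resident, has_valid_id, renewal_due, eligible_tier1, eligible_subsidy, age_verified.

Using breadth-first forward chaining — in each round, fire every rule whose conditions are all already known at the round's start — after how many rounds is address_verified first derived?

3

[1] (i) [IF means_tested and application_complete THEN enrolled_program]; (iii) [IF has_valid_id and renewal_due and over_18 THEN citizen]; (vi) [IF application_complete and eligible_subsidy THEN income_below_cap]; (ix) [IF adult_resident THEN exempt_fee]. ⇒ new: enrolled_program, citizen, income_below_cap, exempt_fee.
[2] (ii) [IF enrolled_program THEN identity_verified]; (v) [IF exempt_fee and case_approved THEN tax_filed]. ⇒ new: identity_verified, tax_filed.
[3] (viii) [IF identity_verified and tax_filed and citizen THEN address_verified]. ⇒ new: address_verified.
address_verified first appears in round 3.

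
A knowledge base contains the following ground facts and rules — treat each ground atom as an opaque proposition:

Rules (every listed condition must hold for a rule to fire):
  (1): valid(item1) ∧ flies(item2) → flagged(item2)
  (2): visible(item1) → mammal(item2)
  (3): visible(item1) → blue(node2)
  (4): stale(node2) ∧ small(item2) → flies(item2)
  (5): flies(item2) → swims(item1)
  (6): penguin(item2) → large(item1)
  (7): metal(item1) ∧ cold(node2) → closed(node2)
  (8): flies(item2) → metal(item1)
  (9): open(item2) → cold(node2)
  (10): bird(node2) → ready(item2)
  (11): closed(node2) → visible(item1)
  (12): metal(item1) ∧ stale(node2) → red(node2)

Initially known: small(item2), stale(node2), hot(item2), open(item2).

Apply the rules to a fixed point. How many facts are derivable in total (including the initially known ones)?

13

Round 1 — (4), (9), derive flies(item2), cold(node2).
Round 2 — (5), (8), derive swims(item1), metal(item1).
Round 3 — (7), (12), derive closed(node2), red(node2).
Round 4 — (11), derive visible(item1).
Round 5 — (2), (3), derive mammal(item2), blue(node2).
Closure: {blue(node2), closed(node2), cold(node2), flies(item2), hot(item2), mammal(item2), metal(item1), open(item2), red(node2), small(item2), stale(node2), swims(item1), visible(item1)} — 13 facts.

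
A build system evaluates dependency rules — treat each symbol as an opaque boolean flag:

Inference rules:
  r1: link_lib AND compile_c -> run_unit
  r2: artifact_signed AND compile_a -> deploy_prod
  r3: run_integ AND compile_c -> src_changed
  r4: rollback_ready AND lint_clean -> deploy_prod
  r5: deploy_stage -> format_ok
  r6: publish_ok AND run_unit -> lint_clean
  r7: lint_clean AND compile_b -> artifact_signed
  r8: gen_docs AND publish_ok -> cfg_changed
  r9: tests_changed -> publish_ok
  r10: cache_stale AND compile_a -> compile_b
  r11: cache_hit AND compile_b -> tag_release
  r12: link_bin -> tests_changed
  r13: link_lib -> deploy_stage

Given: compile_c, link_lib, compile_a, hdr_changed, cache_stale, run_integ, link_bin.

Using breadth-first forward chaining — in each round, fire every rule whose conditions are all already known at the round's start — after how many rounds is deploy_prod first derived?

5

Round 1: r1 [link_lib AND compile_c -> run_unit]; r3 [run_integ AND compile_c -> src_changed]; r10 [cache_stale AND compile_a -> compile_b]; r12 [link_bin -> tests_changed]; r13 [link_lib -> deploy_stage]. New: run_unit, src_changed, compile_b, tests_changed, deploy_stage.
Round 2: r5 [deploy_stage -> format_ok]; r9 [tests_changed -> publish_ok]. New: format_ok, publish_ok.
Round 3: r6 [publish_ok AND run_unit -> lint_clean]. New: lint_clean.
Round 4: r7 [lint_clean AND compile_b -> artifact_signed]. New: artifact_signed.
Round 5: r2 [artifact_signed AND compile_a -> deploy_prod]. New: deploy_prod.
deploy_prod first appears in round 5.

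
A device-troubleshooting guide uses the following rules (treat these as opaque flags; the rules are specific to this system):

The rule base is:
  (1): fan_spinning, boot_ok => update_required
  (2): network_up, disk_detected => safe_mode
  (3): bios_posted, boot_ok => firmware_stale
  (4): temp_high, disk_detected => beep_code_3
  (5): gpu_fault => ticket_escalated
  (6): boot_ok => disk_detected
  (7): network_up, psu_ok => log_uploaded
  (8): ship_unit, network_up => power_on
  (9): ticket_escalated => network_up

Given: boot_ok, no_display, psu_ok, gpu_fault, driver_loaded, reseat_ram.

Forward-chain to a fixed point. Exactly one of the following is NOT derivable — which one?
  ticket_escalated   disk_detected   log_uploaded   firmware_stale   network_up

Round 1: (5) [gpu_fault => ticket_escalated]; (6) [boot_ok => disk_detected]. Adds ticket_escalated, disk_detected.
Round 2: (9) [ticket_escalated => network_up]. Adds network_up.
Round 3: (2) [network_up, disk_detected => safe_mode]; (7) [network_up, psu_ok => log_uploaded]. Adds safe_mode, log_uploaded.
Derived: disk_detected (round 1), ticket_escalated (round 1), network_up (round 2), log_uploaded (round 3). firmware_stale never appears in any round.

firmware_stale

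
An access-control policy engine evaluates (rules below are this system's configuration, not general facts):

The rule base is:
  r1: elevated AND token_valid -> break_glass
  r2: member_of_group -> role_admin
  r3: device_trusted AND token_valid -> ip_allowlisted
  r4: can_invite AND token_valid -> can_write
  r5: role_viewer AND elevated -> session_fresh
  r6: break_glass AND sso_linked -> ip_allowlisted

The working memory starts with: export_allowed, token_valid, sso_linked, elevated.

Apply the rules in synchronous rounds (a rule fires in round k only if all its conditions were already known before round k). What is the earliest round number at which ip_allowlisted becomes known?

Round 1 — r1, derive break_glass.
Round 2 — r6, derive ip_allowlisted.
ip_allowlisted first appears in round 2.

2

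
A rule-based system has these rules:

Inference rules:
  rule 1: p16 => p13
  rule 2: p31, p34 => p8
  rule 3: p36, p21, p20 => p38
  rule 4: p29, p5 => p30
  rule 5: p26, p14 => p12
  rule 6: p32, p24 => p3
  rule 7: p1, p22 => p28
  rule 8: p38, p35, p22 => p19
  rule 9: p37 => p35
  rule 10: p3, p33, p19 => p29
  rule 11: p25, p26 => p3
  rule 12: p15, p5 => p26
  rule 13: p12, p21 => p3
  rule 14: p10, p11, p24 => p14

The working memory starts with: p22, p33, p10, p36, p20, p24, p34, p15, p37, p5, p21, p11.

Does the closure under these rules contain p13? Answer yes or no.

no

Round 1: rule 3 [p36, p21, p20 => p38]; rule 9 [p37 => p35]; rule 12 [p15, p5 => p26]; rule 14 [p10, p11, p24 => p14]. Adds p38, p35, p26, p14.
Round 2: rule 5 [p26, p14 => p12]; rule 8 [p38, p35, p22 => p19]. Adds p12, p19.
Round 3: rule 13 [p12, p21 => p3]. Adds p3.
Round 4: rule 10 [p3, p33, p19 => p29]. Adds p29.
Round 5: rule 4 [p29, p5 => p30]. Adds p30.
Fixed point reached. p13 is concluded only by rule 1; rule 1 needs p16 (never derived).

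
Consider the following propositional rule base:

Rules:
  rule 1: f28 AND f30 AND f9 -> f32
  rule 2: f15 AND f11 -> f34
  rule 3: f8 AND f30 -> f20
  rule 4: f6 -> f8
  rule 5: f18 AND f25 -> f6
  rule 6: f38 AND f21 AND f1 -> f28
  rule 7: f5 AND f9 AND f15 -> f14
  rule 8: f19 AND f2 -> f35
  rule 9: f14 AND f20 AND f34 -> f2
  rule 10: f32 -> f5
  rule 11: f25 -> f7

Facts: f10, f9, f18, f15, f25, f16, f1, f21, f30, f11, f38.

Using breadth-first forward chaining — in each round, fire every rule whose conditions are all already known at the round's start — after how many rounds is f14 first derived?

4

Round 1: rule 2 [f15 AND f11 -> f34]; rule 5 [f18 AND f25 -> f6]; rule 6 [f38 AND f21 AND f1 -> f28]; rule 11 [f25 -> f7]. New: f34, f6, f28, f7.
Round 2: rule 1 [f28 AND f30 AND f9 -> f32]; rule 4 [f6 -> f8]. New: f32, f8.
Round 3: rule 3 [f8 AND f30 -> f20]; rule 10 [f32 -> f5]. New: f20, f5.
Round 4: rule 7 [f5 AND f9 AND f15 -> f14]. New: f14.
f14 first appears in round 4.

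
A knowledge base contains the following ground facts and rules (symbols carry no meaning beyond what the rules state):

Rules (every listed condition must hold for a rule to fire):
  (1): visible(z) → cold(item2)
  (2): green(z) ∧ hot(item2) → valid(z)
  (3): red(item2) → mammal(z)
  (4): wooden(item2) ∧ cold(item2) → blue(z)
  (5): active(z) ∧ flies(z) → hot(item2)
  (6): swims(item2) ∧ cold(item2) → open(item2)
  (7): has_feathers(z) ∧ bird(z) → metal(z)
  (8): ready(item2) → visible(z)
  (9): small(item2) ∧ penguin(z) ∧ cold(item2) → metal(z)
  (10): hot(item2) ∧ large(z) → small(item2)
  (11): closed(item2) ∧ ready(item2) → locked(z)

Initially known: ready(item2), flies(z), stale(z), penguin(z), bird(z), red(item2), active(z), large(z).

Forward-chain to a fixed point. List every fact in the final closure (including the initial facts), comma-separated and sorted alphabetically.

active(z), bird(z), cold(item2), flies(z), hot(item2), large(z), mammal(z), metal(z), penguin(z), ready(item2), red(item2), small(item2), stale(z), visible(z)

Round 1: (3) [red(item2) → mammal(z)]; (5) [active(z) ∧ flies(z) → hot(item2)]; (8) [ready(item2) → visible(z)]. New: mammal(z), hot(item2), visible(z).
Round 2: (1) [visible(z) → cold(item2)]; (10) [hot(item2) ∧ large(z) → small(item2)]. New: cold(item2), small(item2).
Round 3: (9) [small(item2) ∧ penguin(z) ∧ cold(item2) → metal(z)]. New: metal(z).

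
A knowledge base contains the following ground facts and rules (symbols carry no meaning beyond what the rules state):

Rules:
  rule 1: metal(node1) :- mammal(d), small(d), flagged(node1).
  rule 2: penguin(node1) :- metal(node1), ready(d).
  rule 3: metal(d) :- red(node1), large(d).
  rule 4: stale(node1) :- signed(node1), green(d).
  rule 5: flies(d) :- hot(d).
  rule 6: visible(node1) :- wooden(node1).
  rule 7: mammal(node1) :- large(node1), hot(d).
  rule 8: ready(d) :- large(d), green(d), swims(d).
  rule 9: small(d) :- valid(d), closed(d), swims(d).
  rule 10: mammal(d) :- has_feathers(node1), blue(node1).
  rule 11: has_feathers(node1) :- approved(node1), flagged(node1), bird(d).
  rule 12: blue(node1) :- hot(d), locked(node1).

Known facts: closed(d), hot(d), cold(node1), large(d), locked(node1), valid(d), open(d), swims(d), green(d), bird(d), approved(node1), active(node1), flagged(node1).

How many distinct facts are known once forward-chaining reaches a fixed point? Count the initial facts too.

[1] rule 5 [flies(d) :- hot(d).]; rule 8 [ready(d) :- large(d), green(d), swims(d).]; rule 9 [small(d) :- valid(d), closed(d), swims(d).]; rule 11 [has_feathers(node1) :- approved(node1), flagged(node1), bird(d).]; rule 12 [blue(node1) :- hot(d), locked(node1).]. ⇒ new: flies(d), ready(d), small(d), has_feathers(node1), blue(node1).
[2] rule 10 [mammal(d) :- has_feathers(node1), blue(node1).]. ⇒ new: mammal(d).
[3] rule 1 [metal(node1) :- mammal(d), small(d), flagged(node1).]. ⇒ new: metal(node1).
[4] rule 2 [penguin(node1) :- metal(node1), ready(d).]. ⇒ new: penguin(node1).
Closure: {active(node1), approved(node1), bird(d), blue(node1), closed(d), cold(node1), flagged(node1), flies(d), green(d), has_feathers(node1), hot(d), large(d), locked(node1), mammal(d), metal(node1), open(d), penguin(node1), ready(d), small(d), swims(d), valid(d)} — 21 facts.

21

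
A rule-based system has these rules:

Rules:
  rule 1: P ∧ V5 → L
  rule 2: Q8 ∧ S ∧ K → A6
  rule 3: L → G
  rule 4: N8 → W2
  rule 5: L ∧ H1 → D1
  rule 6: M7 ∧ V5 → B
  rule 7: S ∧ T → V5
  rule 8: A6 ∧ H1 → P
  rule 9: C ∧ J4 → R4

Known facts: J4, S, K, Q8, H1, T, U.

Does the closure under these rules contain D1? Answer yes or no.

Round 1: rule 2 [Q8 ∧ S ∧ K → A6]; rule 7 [S ∧ T → V5]. Adds A6, V5.
Round 2: rule 8 [A6 ∧ H1 → P]. Adds P.
Round 3: rule 1 [P ∧ V5 → L]. Adds L.
Round 4: rule 3 [L → G]; rule 5 [L ∧ H1 → D1]. Adds G, D1.
D1 appears in round 4, so it is derivable.

yes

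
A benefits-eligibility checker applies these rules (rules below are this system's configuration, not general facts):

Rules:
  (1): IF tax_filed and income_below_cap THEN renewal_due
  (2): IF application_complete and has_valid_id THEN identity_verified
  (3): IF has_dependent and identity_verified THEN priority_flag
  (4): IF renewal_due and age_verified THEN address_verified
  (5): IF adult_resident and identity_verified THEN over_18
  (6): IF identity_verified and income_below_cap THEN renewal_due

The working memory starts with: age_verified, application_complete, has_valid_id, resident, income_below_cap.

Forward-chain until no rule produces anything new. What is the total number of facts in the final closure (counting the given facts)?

8

Round 1 — (2), derive identity_verified.
Round 2 — (6), derive renewal_due.
Round 3 — (4), derive address_verified.
Closure: {address_verified, age_verified, application_complete, has_valid_id, identity_verified, income_below_cap, renewal_due, resident} — 8 facts.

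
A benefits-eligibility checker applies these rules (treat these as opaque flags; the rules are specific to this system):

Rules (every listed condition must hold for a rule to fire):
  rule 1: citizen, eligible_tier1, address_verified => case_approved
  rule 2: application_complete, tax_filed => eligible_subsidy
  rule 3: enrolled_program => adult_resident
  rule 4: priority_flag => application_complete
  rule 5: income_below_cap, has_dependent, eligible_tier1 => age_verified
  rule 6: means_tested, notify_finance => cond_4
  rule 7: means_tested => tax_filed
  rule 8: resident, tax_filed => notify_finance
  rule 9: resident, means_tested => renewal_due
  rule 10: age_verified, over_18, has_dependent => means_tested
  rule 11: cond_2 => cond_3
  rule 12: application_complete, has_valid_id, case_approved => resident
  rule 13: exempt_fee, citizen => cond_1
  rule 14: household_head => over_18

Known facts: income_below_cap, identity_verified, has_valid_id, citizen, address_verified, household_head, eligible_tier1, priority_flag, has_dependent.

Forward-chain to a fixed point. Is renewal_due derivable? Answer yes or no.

[1] rule 1 [citizen, eligible_tier1, address_verified => case_approved]; rule 4 [priority_flag => application_complete]; rule 5 [income_below_cap, has_dependent, eligible_tier1 => age_verified]; rule 14 [household_head => over_18]. ⇒ new: case_approved, application_complete, age_verified, over_18.
[2] rule 10 [age_verified, over_18, has_dependent => means_tested]; rule 12 [application_complete, has_valid_id, case_approved => resident]. ⇒ new: means_tested, resident.
[3] rule 7 [means_tested => tax_filed]; rule 9 [resident, means_tested => renewal_due]. ⇒ new: tax_filed, renewal_due.
[4] rule 2 [application_complete, tax_filed => eligible_subsidy]; rule 8 [resident, tax_filed => notify_finance]. ⇒ new: eligible_subsidy, notify_finance.
[5] rule 6 [means_tested, notify_finance => cond_4]. ⇒ new: cond_4.
renewal_due appears in round 3, so it is derivable.

yes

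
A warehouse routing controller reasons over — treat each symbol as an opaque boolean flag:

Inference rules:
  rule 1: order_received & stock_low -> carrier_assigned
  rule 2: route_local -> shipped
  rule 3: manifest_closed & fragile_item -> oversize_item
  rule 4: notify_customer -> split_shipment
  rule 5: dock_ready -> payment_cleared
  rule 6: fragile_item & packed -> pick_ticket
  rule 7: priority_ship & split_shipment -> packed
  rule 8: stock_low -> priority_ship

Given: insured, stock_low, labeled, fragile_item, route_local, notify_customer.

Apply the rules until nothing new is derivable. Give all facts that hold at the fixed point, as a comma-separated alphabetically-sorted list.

Round 1 — rule 2, rule 4, rule 8, derive shipped, split_shipment, priority_ship.
Round 2 — rule 7, derive packed.
Round 3 — rule 6, derive pick_ticket.

fragile_item, insured, labeled, notify_customer, packed, pick_ticket, priority_ship, route_local, shipped, split_shipment, stock_low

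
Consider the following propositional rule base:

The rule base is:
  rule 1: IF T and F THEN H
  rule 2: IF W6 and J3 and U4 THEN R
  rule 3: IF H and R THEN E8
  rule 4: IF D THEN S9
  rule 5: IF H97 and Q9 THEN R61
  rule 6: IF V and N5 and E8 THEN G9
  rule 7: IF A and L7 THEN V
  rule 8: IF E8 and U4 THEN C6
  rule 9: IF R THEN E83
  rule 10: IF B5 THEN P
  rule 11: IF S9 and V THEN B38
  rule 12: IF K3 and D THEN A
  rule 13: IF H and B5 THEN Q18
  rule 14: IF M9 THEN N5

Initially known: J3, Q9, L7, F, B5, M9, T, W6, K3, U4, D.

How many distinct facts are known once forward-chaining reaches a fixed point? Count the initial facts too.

Round 1 fires rule 1, rule 2, rule 4, rule 10, rule 12, rule 14, giving H, R, S9, P, A, N5.
Round 2 fires rule 3, rule 7, rule 9, rule 13, giving E8, V, E83, Q18.
Round 3 fires rule 6, rule 8, rule 11, giving G9, C6, B38.
Closure: {A, B38, B5, C6, D, E8, E83, F, G9, H, J3, K3, L7, M9, N5, P, Q18, Q9, R, S9, T, U4, V, W6} — 24 facts.

24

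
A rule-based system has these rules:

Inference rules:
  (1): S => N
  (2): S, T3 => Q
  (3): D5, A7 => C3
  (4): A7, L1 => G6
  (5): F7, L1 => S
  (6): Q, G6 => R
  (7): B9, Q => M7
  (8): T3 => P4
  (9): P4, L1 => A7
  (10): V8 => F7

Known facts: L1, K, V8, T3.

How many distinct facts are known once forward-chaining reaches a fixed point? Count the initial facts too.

12

Round 1: (8) [T3 => P4]; (10) [V8 => F7]. Adds P4, F7.
Round 2: (5) [F7, L1 => S]; (9) [P4, L1 => A7]. Adds S, A7.
Round 3: (1) [S => N]; (2) [S, T3 => Q]; (4) [A7, L1 => G6]. Adds N, Q, G6.
Round 4: (6) [Q, G6 => R]. Adds R.
Closure: {A7, F7, G6, K, L1, N, P4, Q, R, S, T3, V8} — 12 facts.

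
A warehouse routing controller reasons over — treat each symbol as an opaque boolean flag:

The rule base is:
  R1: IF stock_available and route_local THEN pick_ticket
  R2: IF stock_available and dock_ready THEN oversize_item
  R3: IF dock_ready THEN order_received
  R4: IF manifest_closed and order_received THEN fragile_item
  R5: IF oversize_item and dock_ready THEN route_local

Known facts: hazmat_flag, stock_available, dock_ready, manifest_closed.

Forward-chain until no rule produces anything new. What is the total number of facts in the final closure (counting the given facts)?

Round 1: R2 [IF stock_available and dock_ready THEN oversize_item]; R3 [IF dock_ready THEN order_received]. New: oversize_item, order_received.
Round 2: R4 [IF manifest_closed and order_received THEN fragile_item]; R5 [IF oversize_item and dock_ready THEN route_local]. New: fragile_item, route_local.
Round 3: R1 [IF stock_available and route_local THEN pick_ticket]. New: pick_ticket.
Closure: {dock_ready, fragile_item, hazmat_flag, manifest_closed, order_received, oversize_item, pick_ticket, route_local, stock_available} — 9 facts.

9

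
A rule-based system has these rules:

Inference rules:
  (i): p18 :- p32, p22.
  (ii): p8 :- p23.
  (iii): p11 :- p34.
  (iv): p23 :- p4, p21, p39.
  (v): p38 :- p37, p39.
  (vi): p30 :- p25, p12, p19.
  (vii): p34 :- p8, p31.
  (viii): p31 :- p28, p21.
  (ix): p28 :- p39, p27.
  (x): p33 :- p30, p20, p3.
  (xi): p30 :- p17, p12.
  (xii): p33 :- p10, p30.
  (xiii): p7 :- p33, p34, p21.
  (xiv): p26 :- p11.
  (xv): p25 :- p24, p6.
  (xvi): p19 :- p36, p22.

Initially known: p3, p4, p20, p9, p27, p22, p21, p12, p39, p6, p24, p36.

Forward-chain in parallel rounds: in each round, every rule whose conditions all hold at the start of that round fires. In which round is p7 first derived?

Round 1 fires (iv), (ix), (xv), (xvi), giving p23, p28, p25, p19.
Round 2 fires (ii), (vi), (viii), giving p8, p30, p31.
Round 3 fires (vii), (x), giving p34, p33.
Round 4 fires (iii), (xiii), giving p11, p7.
p7 first appears in round 4.

4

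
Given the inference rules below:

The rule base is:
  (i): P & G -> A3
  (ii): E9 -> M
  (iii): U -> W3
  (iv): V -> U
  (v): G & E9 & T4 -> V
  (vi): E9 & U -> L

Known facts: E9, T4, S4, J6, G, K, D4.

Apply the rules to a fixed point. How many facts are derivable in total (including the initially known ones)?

12

Round 1 — (ii), (v), derive M, V.
Round 2 — (iv), derive U.
Round 3 — (iii), (vi), derive W3, L.
Closure: {D4, E9, G, J6, K, L, M, S4, T4, U, V, W3} — 12 facts.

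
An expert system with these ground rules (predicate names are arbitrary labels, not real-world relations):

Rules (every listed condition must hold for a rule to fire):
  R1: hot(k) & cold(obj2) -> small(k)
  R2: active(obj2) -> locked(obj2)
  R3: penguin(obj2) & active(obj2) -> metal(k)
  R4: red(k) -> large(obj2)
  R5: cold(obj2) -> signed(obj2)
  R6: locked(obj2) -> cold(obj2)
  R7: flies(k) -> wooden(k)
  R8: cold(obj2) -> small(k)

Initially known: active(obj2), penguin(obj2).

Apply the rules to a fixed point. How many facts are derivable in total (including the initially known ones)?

7

Round 1 fires R2, R3, giving locked(obj2), metal(k).
Round 2 fires R6, giving cold(obj2).
Round 3 fires R5, R8, giving signed(obj2), small(k).
Closure: {active(obj2), cold(obj2), locked(obj2), metal(k), penguin(obj2), signed(obj2), small(k)} — 7 facts.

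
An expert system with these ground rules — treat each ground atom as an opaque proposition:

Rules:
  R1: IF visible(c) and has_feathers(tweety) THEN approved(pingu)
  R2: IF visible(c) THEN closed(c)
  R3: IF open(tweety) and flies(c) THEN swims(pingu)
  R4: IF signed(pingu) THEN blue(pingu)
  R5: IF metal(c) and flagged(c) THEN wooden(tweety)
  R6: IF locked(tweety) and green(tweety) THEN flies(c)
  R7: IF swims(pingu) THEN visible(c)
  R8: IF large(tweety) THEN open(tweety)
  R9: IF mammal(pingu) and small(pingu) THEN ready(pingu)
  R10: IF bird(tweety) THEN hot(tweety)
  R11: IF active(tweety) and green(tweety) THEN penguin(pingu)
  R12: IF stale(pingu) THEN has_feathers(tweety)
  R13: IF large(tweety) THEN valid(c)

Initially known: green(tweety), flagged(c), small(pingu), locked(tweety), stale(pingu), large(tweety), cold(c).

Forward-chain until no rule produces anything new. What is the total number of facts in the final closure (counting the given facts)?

Round 1 fires R6, R8, R12, R13, giving flies(c), open(tweety), has_feathers(tweety), valid(c).
Round 2 fires R3, giving swims(pingu).
Round 3 fires R7, giving visible(c).
Round 4 fires R1, R2, giving approved(pingu), closed(c).
Closure: {approved(pingu), closed(c), cold(c), flagged(c), flies(c), green(tweety), has_feathers(tweety), large(tweety), locked(tweety), open(tweety), small(pingu), stale(pingu), swims(pingu), valid(c), visible(c)} — 15 facts.

15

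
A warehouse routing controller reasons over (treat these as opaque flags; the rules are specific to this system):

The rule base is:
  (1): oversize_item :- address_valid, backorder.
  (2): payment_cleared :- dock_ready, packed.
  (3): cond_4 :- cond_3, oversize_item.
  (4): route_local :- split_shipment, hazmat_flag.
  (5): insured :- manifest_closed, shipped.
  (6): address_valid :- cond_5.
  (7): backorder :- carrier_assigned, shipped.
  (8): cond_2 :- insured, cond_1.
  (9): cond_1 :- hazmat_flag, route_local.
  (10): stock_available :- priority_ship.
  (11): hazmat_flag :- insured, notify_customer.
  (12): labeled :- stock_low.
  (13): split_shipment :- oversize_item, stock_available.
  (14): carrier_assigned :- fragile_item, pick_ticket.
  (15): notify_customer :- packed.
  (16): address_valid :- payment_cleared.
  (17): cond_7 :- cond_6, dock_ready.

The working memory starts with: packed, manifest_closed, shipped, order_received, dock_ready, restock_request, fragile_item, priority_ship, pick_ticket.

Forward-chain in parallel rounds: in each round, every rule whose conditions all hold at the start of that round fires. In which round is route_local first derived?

5

[1] (2) [payment_cleared :- dock_ready, packed.]; (5) [insured :- manifest_closed, shipped.]; (10) [stock_available :- priority_ship.]; (14) [carrier_assigned :- fragile_item, pick_ticket.]; (15) [notify_customer :- packed.]. ⇒ new: payment_cleared, insured, stock_available, carrier_assigned, notify_customer.
[2] (7) [backorder :- carrier_assigned, shipped.]; (11) [hazmat_flag :- insured, notify_customer.]; (16) [address_valid :- payment_cleared.]. ⇒ new: backorder, hazmat_flag, address_valid.
[3] (1) [oversize_item :- address_valid, backorder.]. ⇒ new: oversize_item.
[4] (13) [split_shipment :- oversize_item, stock_available.]. ⇒ new: split_shipment.
[5] (4) [route_local :- split_shipment, hazmat_flag.]. ⇒ new: route_local.
route_local first appears in round 5.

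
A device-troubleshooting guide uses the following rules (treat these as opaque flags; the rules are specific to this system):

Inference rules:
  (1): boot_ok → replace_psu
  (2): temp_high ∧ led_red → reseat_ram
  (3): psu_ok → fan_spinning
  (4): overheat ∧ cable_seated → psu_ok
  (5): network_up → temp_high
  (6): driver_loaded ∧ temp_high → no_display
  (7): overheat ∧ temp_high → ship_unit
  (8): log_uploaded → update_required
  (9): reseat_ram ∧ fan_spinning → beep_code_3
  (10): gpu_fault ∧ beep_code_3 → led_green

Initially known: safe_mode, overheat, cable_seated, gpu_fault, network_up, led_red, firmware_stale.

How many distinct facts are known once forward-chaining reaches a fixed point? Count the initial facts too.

Round 1: (4) [overheat ∧ cable_seated → psu_ok]; (5) [network_up → temp_high]. New: psu_ok, temp_high.
Round 2: (2) [temp_high ∧ led_red → reseat_ram]; (3) [psu_ok → fan_spinning]; (7) [overheat ∧ temp_high → ship_unit]. New: reseat_ram, fan_spinning, ship_unit.
Round 3: (9) [reseat_ram ∧ fan_spinning → beep_code_3]. New: beep_code_3.
Round 4: (10) [gpu_fault ∧ beep_code_3 → led_green]. New: led_green.
Closure: {beep_code_3, cable_seated, fan_spinning, firmware_stale, gpu_fault, led_green, led_red, network_up, overheat, psu_ok, reseat_ram, safe_mode, ship_unit, temp_high} — 14 facts.

14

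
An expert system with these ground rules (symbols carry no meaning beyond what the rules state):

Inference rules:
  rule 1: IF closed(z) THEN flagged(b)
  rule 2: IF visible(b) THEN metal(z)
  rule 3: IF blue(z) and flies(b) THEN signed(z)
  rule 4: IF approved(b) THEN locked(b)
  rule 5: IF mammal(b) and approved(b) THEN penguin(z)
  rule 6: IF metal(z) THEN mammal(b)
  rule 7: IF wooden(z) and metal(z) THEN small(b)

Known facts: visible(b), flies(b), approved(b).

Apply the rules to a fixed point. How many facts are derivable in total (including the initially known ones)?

[1] rule 2 [IF visible(b) THEN metal(z)]; rule 4 [IF approved(b) THEN locked(b)]. ⇒ new: metal(z), locked(b).
[2] rule 6 [IF metal(z) THEN mammal(b)]. ⇒ new: mammal(b).
[3] rule 5 [IF mammal(b) and approved(b) THEN penguin(z)]. ⇒ new: penguin(z).
Closure: {approved(b), flies(b), locked(b), mammal(b), metal(z), penguin(z), visible(b)} — 7 facts.

7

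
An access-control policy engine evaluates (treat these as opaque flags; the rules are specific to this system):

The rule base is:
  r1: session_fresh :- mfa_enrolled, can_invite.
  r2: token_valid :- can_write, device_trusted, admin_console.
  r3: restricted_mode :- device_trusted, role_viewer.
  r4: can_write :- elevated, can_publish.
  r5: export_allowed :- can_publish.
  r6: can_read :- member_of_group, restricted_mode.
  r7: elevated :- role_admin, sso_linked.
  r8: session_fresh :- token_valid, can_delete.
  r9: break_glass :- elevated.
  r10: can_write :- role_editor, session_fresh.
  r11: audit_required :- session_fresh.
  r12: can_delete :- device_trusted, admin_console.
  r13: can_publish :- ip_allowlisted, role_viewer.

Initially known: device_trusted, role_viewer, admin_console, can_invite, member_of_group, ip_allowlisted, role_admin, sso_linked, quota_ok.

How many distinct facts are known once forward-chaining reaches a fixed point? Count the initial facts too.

20

Round 1 fires r3, r7, r12, r13, giving restricted_mode, elevated, can_delete, can_publish.
Round 2 fires r4, r5, r6, r9, giving can_write, export_allowed, can_read, break_glass.
Round 3 fires r2, giving token_valid.
Round 4 fires r8, giving session_fresh.
Round 5 fires r11, giving audit_required.
Closure: {admin_console, audit_required, break_glass, can_delete, can_invite, can_publish, can_read, can_write, device_trusted, elevated, export_allowed, ip_allowlisted, member_of_group, quota_ok, restricted_mode, role_admin, role_viewer, session_fresh, sso_linked, token_valid} — 20 facts.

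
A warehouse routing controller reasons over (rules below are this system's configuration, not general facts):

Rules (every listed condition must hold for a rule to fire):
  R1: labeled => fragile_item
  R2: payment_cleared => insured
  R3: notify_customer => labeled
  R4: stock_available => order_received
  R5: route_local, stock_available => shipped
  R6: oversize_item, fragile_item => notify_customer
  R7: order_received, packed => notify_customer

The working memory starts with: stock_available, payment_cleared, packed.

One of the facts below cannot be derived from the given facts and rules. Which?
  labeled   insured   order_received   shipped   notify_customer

Round 1 fires R2, R4, giving insured, order_received.
Round 2 fires R7, giving notify_customer.
Round 3 fires R3, giving labeled.
Round 4 fires R1, giving fragile_item.
Derived: insured (round 1), notify_customer (round 2), order_received (round 1), labeled (round 3). shipped never appears in any round.

shipped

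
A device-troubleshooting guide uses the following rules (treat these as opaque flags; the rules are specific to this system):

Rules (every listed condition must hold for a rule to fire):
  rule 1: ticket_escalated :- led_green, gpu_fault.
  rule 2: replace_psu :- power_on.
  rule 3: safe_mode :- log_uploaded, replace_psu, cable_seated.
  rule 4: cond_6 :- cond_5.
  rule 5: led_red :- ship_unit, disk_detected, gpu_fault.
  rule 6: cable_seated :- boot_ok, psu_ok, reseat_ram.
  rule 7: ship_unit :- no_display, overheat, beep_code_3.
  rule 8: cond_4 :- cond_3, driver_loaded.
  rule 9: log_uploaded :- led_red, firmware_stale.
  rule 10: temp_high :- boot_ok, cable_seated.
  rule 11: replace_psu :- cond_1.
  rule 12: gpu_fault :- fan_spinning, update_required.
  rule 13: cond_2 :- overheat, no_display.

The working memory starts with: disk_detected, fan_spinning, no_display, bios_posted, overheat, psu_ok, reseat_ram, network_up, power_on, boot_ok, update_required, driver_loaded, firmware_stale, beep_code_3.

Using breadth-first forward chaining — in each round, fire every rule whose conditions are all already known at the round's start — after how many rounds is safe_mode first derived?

[1] rule 2 [replace_psu :- power_on.]; rule 6 [cable_seated :- boot_ok, psu_ok, reseat_ram.]; rule 7 [ship_unit :- no_display, overheat, beep_code_3.]; rule 12 [gpu_fault :- fan_spinning, update_required.]; rule 13 [cond_2 :- overheat, no_display.]. ⇒ new: replace_psu, cable_seated, ship_unit, gpu_fault, cond_2.
[2] rule 5 [led_red :- ship_unit, disk_detected, gpu_fault.]; rule 10 [temp_high :- boot_ok, cable_seated.]. ⇒ new: led_red, temp_high.
[3] rule 9 [log_uploaded :- led_red, firmware_stale.]. ⇒ new: log_uploaded.
[4] rule 3 [safe_mode :- log_uploaded, replace_psu, cable_seated.]. ⇒ new: safe_mode.
safe_mode first appears in round 4.

4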